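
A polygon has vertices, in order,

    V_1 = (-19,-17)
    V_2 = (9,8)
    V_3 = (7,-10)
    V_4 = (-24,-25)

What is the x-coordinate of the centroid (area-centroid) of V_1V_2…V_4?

-230/57

Apply the shoelace formula. First the cross-terms c_i = x_i·y_{i+1} − x_{i+1}·y_i:
  1, -146, -415, -67  ⇒  2A = -627, A = -313.5.
Then Σ (x_i + x_{i+1})·c_i = 7590, so x̄ = 7590 / (6·(-313.5)) = -230/57.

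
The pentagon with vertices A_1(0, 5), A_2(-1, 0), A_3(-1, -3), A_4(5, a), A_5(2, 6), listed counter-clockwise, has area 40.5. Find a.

-6

Write out the shoelace sum; only the two edges meeting at A_4 involve a:
2·Area = [((-1)·a − 5·(-3)) + (5·6 − 2·a)] + 18
       = -3·a + 63 = 81
⇒ a = -6.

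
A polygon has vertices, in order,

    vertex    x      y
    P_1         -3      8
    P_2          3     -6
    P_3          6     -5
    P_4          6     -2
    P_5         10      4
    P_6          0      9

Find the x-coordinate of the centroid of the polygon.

Apply the surveyor's formula. First the cross-terms c_i = x_i·y_{i+1} − x_{i+1}·y_i:
  -6, 21, 18, 44, 90, 27  ⇒  2A = 194, A = 97.
Then Σ (x_i + x_{i+1})·c_i = 1928, so x̄ = 1928 / (6·97) = 964/291.

964/291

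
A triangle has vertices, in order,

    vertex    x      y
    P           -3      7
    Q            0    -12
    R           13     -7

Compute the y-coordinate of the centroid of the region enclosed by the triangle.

Apply the shoelace formula. First the cross-terms c_i = x_i·y_{i+1} − x_{i+1}·y_i:
  36, 156, 70  ⇒  2A = 262, A = 131.
Then Σ (y_i + y_{i+1})·c_i = -3144, so ȳ = -3144 / (6·131) = -4.

-4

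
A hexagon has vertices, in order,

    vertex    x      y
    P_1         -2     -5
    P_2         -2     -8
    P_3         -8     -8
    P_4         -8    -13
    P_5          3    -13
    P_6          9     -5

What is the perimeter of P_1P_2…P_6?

46

|P_1P_2| = √((0)² + (-3)²) = √9 = 3
|P_2P_3| = √((-6)² + (0)²) = √36 = 6
|P_3P_4| = √((0)² + (-5)²) = √25 = 5
|P_4P_5| = √((11)² + (0)²) = √121 = 11
|P_5P_6| = √((6)² + (8)²) = √100 = 10
|P_6P_1| = √((-11)² + (0)²) = √121 = 11
Perimeter = 3 + 6 + 5 + 11 + 10 + 11 = 46.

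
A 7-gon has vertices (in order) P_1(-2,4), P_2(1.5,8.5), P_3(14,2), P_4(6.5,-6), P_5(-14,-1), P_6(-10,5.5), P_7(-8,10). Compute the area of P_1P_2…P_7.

Apply Gauss's area formula: 2A = Σ (x_i·y_{i+1} − x_{i+1}·y_i), indices taken mod 7.
Σ = (-23) + (-116) + (-97) + (-90.5) + (-87) + (-56) + (-12) = -481.5
Area = |Σ|/2 = 240.75.

240.75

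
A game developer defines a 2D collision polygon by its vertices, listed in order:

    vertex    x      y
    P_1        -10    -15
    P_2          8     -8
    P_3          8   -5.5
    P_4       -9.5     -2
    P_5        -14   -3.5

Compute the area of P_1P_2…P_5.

166

P_1→P_2: (-10)(-8) − (8)(-15) = 200
P_2→P_3: (8)(-5.5) − (8)(-8) = 20
P_3→P_4: (8)(-2) − (-9.5)(-5.5) = -68.25
P_4→P_5: (-9.5)(-3.5) − (-14)(-2) = 5.25
P_5→P_1: (-14)(-15) − (-10)(-3.5) = 175
Σ = 332
Area = |Σ|/2 = 166.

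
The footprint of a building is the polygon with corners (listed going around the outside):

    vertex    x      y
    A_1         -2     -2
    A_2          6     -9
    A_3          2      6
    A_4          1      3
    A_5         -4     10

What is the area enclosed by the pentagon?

Apply the shoelace formula: 2A = Σ (x_i·y_{i+1} − x_{i+1}·y_i), indices taken mod 5.
Σ = (30) + (54) + (0) + (22) + (28) = 134
Area = |Σ|/2 = 67.

67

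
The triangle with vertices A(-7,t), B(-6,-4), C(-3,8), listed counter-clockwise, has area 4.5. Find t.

Write out the shoelace sum; only the two edges meeting at A involve t:
2·Area = [((-3)·t − (-7)·8) + ((-7)·(-4) − (-6)·t)] + -60
       = 3·t + 24 = 9
⇒ t = -5.

-5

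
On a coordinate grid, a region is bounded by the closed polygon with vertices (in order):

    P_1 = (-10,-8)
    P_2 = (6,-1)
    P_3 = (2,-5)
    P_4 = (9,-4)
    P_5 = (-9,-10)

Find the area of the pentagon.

43.5

Σ = (58) + (-28) + (37) + (-126) + (-28) = -87
Area = |Σ|/2 = 43.5.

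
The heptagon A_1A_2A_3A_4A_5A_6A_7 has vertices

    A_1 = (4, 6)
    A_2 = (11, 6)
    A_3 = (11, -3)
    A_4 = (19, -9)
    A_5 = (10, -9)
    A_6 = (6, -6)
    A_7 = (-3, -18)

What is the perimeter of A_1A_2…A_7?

|A_1A_2| = √((7)² + (0)²) = √49 = 7
|A_2A_3| = √((0)² + (-9)²) = √81 = 9
|A_3A_4| = √((8)² + (-6)²) = √100 = 10
|A_4A_5| = √((-9)² + (0)²) = √81 = 9
|A_5A_6| = √((-4)² + (3)²) = √25 = 5
|A_6A_7| = √((-9)² + (-12)²) = √225 = 15
|A_7A_1| = √((7)² + (24)²) = √625 = 25
Perimeter = 7 + 9 + 10 + 9 + 5 + 15 + 25 = 80.

80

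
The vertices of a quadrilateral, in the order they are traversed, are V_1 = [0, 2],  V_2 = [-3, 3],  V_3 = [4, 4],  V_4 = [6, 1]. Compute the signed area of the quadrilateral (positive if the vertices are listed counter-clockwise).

Apply the shoelace formula: 2A = Σ (x_i·y_{i+1} − x_{i+1}·y_i), indices taken mod 4.
Cross-terms: 6, -24, -20, 12  ⇒  Σ = -26
Signed area = Σ/2 = -13 (negative ⇒ clockwise traversal).

-13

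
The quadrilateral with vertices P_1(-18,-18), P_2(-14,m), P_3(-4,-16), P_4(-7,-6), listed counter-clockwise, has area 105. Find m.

The doubled signed area Σ (x_i y_{i+1} − x_{i+1} y_i) is linear in m.
With m=0 it equals -98; the coefficient of m is -14 (from the two edges through P_2).
So -14·m + -98 = 2·105 = 210 ⇒ m = -22.

-22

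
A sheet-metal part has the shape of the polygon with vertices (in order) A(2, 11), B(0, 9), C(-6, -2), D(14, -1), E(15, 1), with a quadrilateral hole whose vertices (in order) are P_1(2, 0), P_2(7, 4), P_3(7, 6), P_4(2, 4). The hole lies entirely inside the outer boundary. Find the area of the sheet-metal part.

Outer boundary:
Σ = (18) + (54) + (34) + (29) + (163) = 298
Area = |Σ|/2 = 149.
Hole:
Apply the surveyor's formula: 2A = Σ (x_i·y_{i+1} − x_{i+1}·y_i), indices taken mod 4.
Σ = (8) + (14) + (16) + (-8) = 30
Area = |Σ|/2 = 15.
Net area = 149 − 15 = 134.

134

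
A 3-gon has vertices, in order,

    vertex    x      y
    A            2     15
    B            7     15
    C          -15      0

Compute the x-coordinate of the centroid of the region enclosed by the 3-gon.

-2

Apply the shoelace (surveyor's) formula. First the cross-terms c_i = x_i·y_{i+1} − x_{i+1}·y_i:
  -75, 225, -225  ⇒  2A = -75, A = -37.5.
Then Σ (x_i + x_{i+1})·c_i = 450, so x̄ = 450 / (6·(-37.5)) = -2.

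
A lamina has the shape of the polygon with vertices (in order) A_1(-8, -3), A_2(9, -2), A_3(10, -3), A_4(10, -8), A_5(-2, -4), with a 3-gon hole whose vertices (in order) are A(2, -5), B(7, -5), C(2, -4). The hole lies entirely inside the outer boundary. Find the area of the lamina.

45.5

Outer boundary:
Apply the surveyor's formula: 2A = Σ (x_i·y_{i+1} − x_{i+1}·y_i), indices taken mod 5.
Cross-terms: 43, -7, -50, -56, -26  ⇒  Σ = -96
Area = |Σ|/2 = 48.
Hole:
Apply the shoelace formula: 2A = Σ (x_i·y_{i+1} − x_{i+1}·y_i), indices taken mod 3.
Cross-terms: 25, -18, -2  ⇒  Σ = 5
Area = |Σ|/2 = 2.5.
Net area = 48 − 2.5 = 45.5.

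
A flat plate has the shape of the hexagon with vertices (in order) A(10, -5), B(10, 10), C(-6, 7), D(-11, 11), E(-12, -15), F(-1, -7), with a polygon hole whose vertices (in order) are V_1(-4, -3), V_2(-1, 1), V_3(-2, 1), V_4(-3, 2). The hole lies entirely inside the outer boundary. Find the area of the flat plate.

Outer boundary:
Apply Gauss's area formula: 2A = Σ (x_i·y_{i+1} − x_{i+1}·y_i), indices taken mod 6.
Σ = (150) + (130) + (11) + (297) + (69) + (75) = 732
Area = |Σ|/2 = 366.
Hole:
Apply Gauss's area formula: 2A = Σ (x_i·y_{i+1} − x_{i+1}·y_i), indices taken mod 4.
V_1→V_2: (-4)(1) − (-1)(-3) = -7
V_2→V_3: (-1)(1) − (-2)(1) = 1
V_3→V_4: (-2)(2) − (-3)(1) = -1
V_4→V_1: (-3)(-3) − (-4)(2) = 17
Σ = 10
Area = |Σ|/2 = 5.
Net area = 366 − 5 = 361.

361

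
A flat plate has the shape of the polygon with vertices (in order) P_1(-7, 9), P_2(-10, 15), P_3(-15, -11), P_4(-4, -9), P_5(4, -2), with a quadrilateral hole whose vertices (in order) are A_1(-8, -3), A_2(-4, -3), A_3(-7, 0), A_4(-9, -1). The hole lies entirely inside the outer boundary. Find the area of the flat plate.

230

Outer boundary:
Σ = (-15) + (335) + (91) + (44) + (22) = 477
Area = |Σ|/2 = 238.5.
Hole:
Apply the surveyor's formula: 2A = Σ (x_i·y_{i+1} − x_{i+1}·y_i), indices taken mod 4.
A_1→A_2: (-8)(-3) − (-4)(-3) = 12
A_2→A_3: (-4)(0) − (-7)(-3) = -21
A_3→A_4: (-7)(-1) − (-9)(0) = 7
A_4→A_1: (-9)(-3) − (-8)(-1) = 19
Σ = 17
Area = |Σ|/2 = 8.5.
Net area = 238.5 − 8.5 = 230.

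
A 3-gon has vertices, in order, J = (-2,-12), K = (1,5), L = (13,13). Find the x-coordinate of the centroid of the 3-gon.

Apply Gauss's area formula. First the cross-terms c_i = x_i·y_{i+1} − x_{i+1}·y_i:
  2, -52, -130  ⇒  2A = -180, A = -90.
Then Σ (x_i + x_{i+1})·c_i = -2160, so x̄ = -2160 / (6·(-90)) = 4.

4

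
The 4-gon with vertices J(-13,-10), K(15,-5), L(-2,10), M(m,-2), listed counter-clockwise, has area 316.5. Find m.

The doubled signed area Σ (x_i y_{i+1} − x_{i+1} y_i) is linear in m.
With m=0 it equals 333; the coefficient of m is -20 (from the two edges through M).
So -20·m + 333 = 2·316.5 = 633 ⇒ m = -15.

-15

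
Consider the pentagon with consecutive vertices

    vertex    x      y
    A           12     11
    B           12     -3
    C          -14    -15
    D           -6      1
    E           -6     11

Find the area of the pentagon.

Apply the shoelace formula: 2A = Σ (x_i·y_{i+1} − x_{i+1}·y_i), indices taken mod 5.
Σ = (-168) + (-222) + (-104) + (-60) + (-198) = -752
Area = |Σ|/2 = 376.

376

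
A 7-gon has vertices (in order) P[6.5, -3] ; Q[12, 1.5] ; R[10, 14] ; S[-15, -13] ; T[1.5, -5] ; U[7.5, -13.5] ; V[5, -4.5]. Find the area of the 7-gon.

219.25

Apply Gauss's area formula: 2A = Σ (x_i·y_{i+1} − x_{i+1}·y_i), indices taken mod 7.
Σ = (45.75) + (153) + (80) + (94.5) + (17.25) + (33.75) + (14.25) = 438.5
Area = |Σ|/2 = 219.25.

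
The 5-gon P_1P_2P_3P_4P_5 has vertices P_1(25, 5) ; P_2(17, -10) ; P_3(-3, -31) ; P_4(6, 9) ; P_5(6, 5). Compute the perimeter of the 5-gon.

|P_1P_2| = √((-8)² + (-15)²) = √289 = 17
|P_2P_3| = √((-20)² + (-21)²) = √841 = 29
|P_3P_4| = √((9)² + (40)²) = √1681 = 41
|P_4P_5| = √((0)² + (-4)²) = √16 = 4
|P_5P_1| = √((19)² + (0)²) = √361 = 19
Perimeter = 17 + 29 + 41 + 4 + 19 = 110.

110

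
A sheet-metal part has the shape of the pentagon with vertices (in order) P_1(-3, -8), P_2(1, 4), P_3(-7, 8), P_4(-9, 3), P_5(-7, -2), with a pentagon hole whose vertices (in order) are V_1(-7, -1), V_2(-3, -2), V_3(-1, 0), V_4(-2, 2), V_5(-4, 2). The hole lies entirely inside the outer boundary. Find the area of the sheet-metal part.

71.5

Outer boundary:
Apply the shoelace formula: 2A = Σ (x_i·y_{i+1} − x_{i+1}·y_i), indices taken mod 5.
Σ = (-4) + (36) + (51) + (39) + (50) = 172
Area = |Σ|/2 = 86.
Hole:
Apply the surveyor's formula: 2A = Σ (x_i·y_{i+1} − x_{i+1}·y_i), indices taken mod 5.
Σ = (11) + (-2) + (-2) + (4) + (18) = 29
Area = |Σ|/2 = 14.5.
Net area = 86 − 14.5 = 71.5.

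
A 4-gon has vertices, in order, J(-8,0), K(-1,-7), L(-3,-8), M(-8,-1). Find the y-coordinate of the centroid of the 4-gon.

-60/13

Apply the shoelace (surveyor's) formula. First the cross-terms c_i = x_i·y_{i+1} − x_{i+1}·y_i:
  56, -13, -61, -8  ⇒  2A = -26, A = -13.
Then Σ (y_i + y_{i+1})·c_i = 360, so ȳ = 360 / (6·(-13)) = -60/13.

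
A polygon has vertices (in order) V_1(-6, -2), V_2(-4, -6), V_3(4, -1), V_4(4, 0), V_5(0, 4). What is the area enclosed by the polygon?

Σ = (28) + (28) + (4) + (16) + (24) = 100
Area = |Σ|/2 = 50.

50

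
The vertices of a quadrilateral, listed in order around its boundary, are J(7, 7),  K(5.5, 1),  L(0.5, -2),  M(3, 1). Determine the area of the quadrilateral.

11.25

Apply the shoelace (surveyor's) formula: 2A = Σ (x_i·y_{i+1} − x_{i+1}·y_i), indices taken mod 4.
Σ = (-31.5) + (-11.5) + (6.5) + (14) = -22.5
Area = |Σ|/2 = 11.25.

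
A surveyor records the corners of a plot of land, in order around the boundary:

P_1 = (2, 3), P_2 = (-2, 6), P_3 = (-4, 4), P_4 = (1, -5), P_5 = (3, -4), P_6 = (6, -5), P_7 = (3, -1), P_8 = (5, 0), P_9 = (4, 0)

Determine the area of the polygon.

Apply Gauss's area formula: 2A = Σ (x_i·y_{i+1} − x_{i+1}·y_i), indices taken mod 9.
Cross-terms: 18, 16, 16, 11, 9, 9, 5, 0, 12  ⇒  Σ = 96
Area = |Σ|/2 = 48.

48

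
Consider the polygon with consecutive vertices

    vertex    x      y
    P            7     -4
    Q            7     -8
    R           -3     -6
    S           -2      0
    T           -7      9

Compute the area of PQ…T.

79.5

Apply the shoelace formula: 2A = Σ (x_i·y_{i+1} − x_{i+1}·y_i), indices taken mod 5.
Σ = (-28) + (-66) + (-12) + (-18) + (-35) = -159
Area = |Σ|/2 = 79.5.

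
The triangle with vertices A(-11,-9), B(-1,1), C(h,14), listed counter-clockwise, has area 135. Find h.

The doubled signed area Σ (x_i y_{i+1} − x_{i+1} y_i) is linear in h.
With h=0 it equals 120; the coefficient of h is -10 (from the two edges through C).
So -10·h + 120 = 2·135 = 270 ⇒ h = -15.

-15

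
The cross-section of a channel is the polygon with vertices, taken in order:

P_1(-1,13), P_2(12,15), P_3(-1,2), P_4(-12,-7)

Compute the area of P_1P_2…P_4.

Apply the shoelace (surveyor's) formula: 2A = Σ (x_i·y_{i+1} − x_{i+1}·y_i), indices taken mod 4.
Σ = (-171) + (39) + (31) + (-163) = -264
Area = |Σ|/2 = 132.

132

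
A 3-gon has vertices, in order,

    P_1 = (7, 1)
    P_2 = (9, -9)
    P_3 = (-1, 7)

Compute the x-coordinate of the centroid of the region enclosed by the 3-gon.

5

Apply the surveyor's formula. First the cross-terms c_i = x_i·y_{i+1} − x_{i+1}·y_i:
  -72, 54, -50  ⇒  2A = -68, A = -34.
Then Σ (x_i + x_{i+1})·c_i = -1020, so x̄ = -1020 / (6·(-34)) = 5.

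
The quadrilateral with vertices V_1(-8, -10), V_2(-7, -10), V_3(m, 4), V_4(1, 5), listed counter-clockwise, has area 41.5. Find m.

The doubled signed area Σ (x_i y_{i+1} − x_{i+1} y_i) is linear in m.
With m=0 it equals 8; the coefficient of m is 15 (from the two edges through V_3).
So 15·m + 8 = 2·41.5 = 83 ⇒ m = 5.

5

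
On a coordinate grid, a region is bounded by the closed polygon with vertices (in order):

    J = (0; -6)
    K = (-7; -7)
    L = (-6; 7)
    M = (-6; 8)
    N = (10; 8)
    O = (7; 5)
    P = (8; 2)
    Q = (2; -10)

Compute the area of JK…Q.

197.5

Σ = (-42) + (-91) + (-6) + (-128) + (-6) + (-26) + (-84) + (-12) = -395
Area = |Σ|/2 = 197.5.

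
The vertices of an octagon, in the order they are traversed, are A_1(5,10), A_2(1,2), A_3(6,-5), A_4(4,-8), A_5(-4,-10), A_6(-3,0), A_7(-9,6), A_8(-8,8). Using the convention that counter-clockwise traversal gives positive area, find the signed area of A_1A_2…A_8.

Cross-terms: 0, -17, -28, -72, -30, -18, -24, -120  ⇒  Σ = -309
Signed area = Σ/2 = -154.5 (negative ⇒ clockwise traversal).

-154.5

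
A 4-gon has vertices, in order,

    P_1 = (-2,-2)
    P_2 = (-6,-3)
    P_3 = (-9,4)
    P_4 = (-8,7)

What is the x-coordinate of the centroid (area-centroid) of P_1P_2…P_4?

-520/87

Apply the shoelace formula. First the cross-terms c_i = x_i·y_{i+1} − x_{i+1}·y_i:
  -6, -51, -31, 30  ⇒  2A = -58, A = -29.
Then Σ (x_i + x_{i+1})·c_i = 1040, so x̄ = 1040 / (6·(-29)) = -520/87.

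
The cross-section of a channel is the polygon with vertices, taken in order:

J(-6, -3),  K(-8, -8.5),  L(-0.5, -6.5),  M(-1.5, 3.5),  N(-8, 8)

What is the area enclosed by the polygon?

75.625

Apply the surveyor's formula: 2A = Σ (x_i·y_{i+1} − x_{i+1}·y_i), indices taken mod 5.
J→K: (-6)(-8.5) − (-8)(-3) = 27
K→L: (-8)(-6.5) − (-0.5)(-8.5) = 47.75
L→M: (-0.5)(3.5) − (-1.5)(-6.5) = -11.5
M→N: (-1.5)(8) − (-8)(3.5) = 16
N→J: (-8)(-3) − (-6)(8) = 72
Σ = 151.25
Area = |Σ|/2 = 75.625.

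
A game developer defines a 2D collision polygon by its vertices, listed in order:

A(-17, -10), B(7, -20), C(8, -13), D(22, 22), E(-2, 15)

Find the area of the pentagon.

Apply the shoelace (surveyor's) formula: 2A = Σ (x_i·y_{i+1} − x_{i+1}·y_i), indices taken mod 5.
Cross-terms: 410, 69, 462, 374, 275  ⇒  Σ = 1590
Area = |Σ|/2 = 795.

795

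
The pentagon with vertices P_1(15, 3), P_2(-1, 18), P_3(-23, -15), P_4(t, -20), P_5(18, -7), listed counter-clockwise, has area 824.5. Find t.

-4

Write out the shoelace sum; only the two edges meeting at P_4 involve t:
2·Area = [((-23)·(-20) − t·(-15)) + (t·(-7) − 18·(-20))] + 861
       = 8·t + 1681 = 1649
⇒ t = -4.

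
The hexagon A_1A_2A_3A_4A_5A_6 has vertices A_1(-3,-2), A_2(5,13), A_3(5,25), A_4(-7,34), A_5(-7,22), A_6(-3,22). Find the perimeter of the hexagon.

|A_1A_2| = √((8)² + (15)²) = √289 = 17
|A_2A_3| = √((0)² + (12)²) = √144 = 12
|A_3A_4| = √((-12)² + (9)²) = √225 = 15
|A_4A_5| = √((0)² + (-12)²) = √144 = 12
|A_5A_6| = √((4)² + (0)²) = √16 = 4
|A_6A_1| = √((0)² + (-24)²) = √576 = 24
Perimeter = 17 + 12 + 15 + 12 + 4 + 24 = 84.

84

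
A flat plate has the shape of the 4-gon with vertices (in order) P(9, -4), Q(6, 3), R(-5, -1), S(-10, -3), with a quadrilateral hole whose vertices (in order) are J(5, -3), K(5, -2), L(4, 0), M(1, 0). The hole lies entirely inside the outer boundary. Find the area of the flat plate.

61

Outer boundary:
Cross-terms: 51, 9, 5, 67  ⇒  Σ = 132
Area = |Σ|/2 = 66.
Hole:
Cross-terms: 5, 8, 0, -3  ⇒  Σ = 10
Area = |Σ|/2 = 5.
Net area = 66 − 5 = 61.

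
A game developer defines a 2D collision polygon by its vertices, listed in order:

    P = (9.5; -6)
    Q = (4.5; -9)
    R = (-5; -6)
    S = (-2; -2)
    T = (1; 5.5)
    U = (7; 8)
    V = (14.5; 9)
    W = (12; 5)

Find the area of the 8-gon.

190

P→Q: (9.5)(-9) − (4.5)(-6) = -58.5
Q→R: (4.5)(-6) − (-5)(-9) = -72
R→S: (-5)(-2) − (-2)(-6) = -2
S→T: (-2)(5.5) − (1)(-2) = -9
T→U: (1)(8) − (7)(5.5) = -30.5
U→V: (7)(9) − (14.5)(8) = -53
V→W: (14.5)(5) − (12)(9) = -35.5
W→P: (12)(-6) − (9.5)(5) = -119.5
Σ = -380
Area = |Σ|/2 = 190.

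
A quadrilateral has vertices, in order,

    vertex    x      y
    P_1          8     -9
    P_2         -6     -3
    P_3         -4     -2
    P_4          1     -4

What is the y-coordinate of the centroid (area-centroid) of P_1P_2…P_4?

Apply Gauss's area formula. First the cross-terms c_i = x_i·y_{i+1} − x_{i+1}·y_i:
  -78, 0, 18, 23  ⇒  2A = -37, A = -18.5.
Then Σ (y_i + y_{i+1})·c_i = 529, so ȳ = 529 / (6·(-18.5)) = -529/111.

-529/111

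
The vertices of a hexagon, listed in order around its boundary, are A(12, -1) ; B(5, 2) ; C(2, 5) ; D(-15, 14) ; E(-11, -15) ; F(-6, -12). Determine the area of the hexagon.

362

Σ = (29) + (21) + (103) + (379) + (42) + (150) = 724
Area = |Σ|/2 = 362.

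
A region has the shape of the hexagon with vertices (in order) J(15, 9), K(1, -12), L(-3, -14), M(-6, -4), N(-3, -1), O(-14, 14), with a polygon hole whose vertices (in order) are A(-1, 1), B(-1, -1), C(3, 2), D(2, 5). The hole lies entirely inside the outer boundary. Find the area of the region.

Outer boundary:
Apply the shoelace formula: 2A = Σ (x_i·y_{i+1} − x_{i+1}·y_i), indices taken mod 6.
Σ = (-189) + (-50) + (-72) + (-6) + (-56) + (-336) = -709
Area = |Σ|/2 = 354.5.
Hole:
Σ = (2) + (1) + (11) + (7) = 21
Area = |Σ|/2 = 10.5.
Net area = 354.5 − 10.5 = 344.

344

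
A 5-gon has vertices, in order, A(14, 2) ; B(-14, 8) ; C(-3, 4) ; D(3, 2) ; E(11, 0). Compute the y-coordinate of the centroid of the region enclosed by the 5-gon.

Apply the shoelace (surveyor's) formula. First the cross-terms c_i = x_i·y_{i+1} − x_{i+1}·y_i:
  140, -32, -18, -22, 22  ⇒  2A = 90, A = 45.
Then Σ (y_i + y_{i+1})·c_i = 908, so ȳ = 908 / (6·45) = 454/135.

454/135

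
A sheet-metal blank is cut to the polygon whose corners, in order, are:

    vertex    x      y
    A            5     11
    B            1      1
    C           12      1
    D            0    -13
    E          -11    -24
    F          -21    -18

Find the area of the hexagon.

Apply the shoelace (surveyor's) formula: 2A = Σ (x_i·y_{i+1} − x_{i+1}·y_i), indices taken mod 6.
Σ = (-6) + (-11) + (-156) + (-143) + (-306) + (-141) = -763
Area = |Σ|/2 = 381.5.

381.5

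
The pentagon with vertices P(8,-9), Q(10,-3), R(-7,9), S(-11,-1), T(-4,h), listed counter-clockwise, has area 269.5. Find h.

-14

The doubled signed area Σ (x_i y_{i+1} − x_{i+1} y_i) is linear in h.
With h=0 it equals 273; the coefficient of h is -19 (from the two edges through T).
So -19·h + 273 = 2·269.5 = 539 ⇒ h = -14.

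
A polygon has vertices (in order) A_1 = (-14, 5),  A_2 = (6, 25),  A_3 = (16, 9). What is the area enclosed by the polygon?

Apply the shoelace formula: 2A = Σ (x_i·y_{i+1} − x_{i+1}·y_i), indices taken mod 3.
Σ = (-380) + (-346) + (206) = -520
Area = |Σ|/2 = 260.

260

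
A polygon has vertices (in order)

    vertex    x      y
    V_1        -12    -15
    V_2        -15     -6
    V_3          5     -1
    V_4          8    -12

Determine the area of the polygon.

V_1→V_2: (-12)(-6) − (-15)(-15) = -153
V_2→V_3: (-15)(-1) − (5)(-6) = 45
V_3→V_4: (5)(-12) − (8)(-1) = -52
V_4→V_1: (8)(-15) − (-12)(-12) = -264
Σ = -424
Area = |Σ|/2 = 212.

212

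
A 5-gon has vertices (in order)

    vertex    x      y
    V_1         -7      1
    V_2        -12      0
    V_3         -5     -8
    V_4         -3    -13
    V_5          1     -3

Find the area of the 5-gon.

75.5

Apply the shoelace formula: 2A = Σ (x_i·y_{i+1} − x_{i+1}·y_i), indices taken mod 5.
Σ = (12) + (96) + (41) + (22) + (-20) = 151
Area = |Σ|/2 = 75.5.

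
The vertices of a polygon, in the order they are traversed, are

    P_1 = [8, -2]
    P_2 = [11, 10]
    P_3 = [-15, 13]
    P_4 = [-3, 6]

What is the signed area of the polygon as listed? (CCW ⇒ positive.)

Σ = (102) + (293) + (-51) + (-42) = 302
Signed area = Σ/2 = 151 (positive ⇒ counter-clockwise traversal).

151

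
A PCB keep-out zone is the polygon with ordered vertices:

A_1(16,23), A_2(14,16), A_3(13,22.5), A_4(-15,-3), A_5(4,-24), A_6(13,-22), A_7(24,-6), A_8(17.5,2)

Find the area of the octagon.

954.5

Σ = (-66) + (107) + (298.5) + (372) + (224) + (450) + (153) + (370.5) = 1909
Area = |Σ|/2 = 954.5.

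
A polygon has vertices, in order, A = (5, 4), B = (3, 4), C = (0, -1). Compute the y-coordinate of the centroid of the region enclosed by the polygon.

7/3

Apply the surveyor's formula. First the cross-terms c_i = x_i·y_{i+1} − x_{i+1}·y_i:
  8, -3, 5  ⇒  2A = 10, A = 5.
Then Σ (y_i + y_{i+1})·c_i = 70, so ȳ = 70 / (6·5) = 7/3.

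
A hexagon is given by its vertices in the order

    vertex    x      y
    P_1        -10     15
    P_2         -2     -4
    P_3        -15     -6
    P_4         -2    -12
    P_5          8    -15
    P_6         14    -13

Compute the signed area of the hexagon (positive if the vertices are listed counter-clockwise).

251

Apply Gauss's area formula: 2A = Σ (x_i·y_{i+1} − x_{i+1}·y_i), indices taken mod 6.
Σ = (70) + (-48) + (168) + (126) + (106) + (80) = 502
Signed area = Σ/2 = 251 (positive ⇒ counter-clockwise traversal).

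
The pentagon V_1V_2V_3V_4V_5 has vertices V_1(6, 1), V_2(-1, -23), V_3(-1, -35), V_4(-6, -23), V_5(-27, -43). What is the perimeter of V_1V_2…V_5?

134

|V_1V_2| = √((-7)² + (-24)²) = √625 = 25
|V_2V_3| = √((0)² + (-12)²) = √144 = 12
|V_3V_4| = √((-5)² + (12)²) = √169 = 13
|V_4V_5| = √((-21)² + (-20)²) = √841 = 29
|V_5V_1| = √((33)² + (44)²) = √3025 = 55
Perimeter = 25 + 12 + 13 + 29 + 55 = 134.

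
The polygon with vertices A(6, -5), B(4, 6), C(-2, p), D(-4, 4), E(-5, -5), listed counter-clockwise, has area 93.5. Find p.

4

Write out the shoelace sum; only the two edges meeting at C involve p:
2·Area = [(4·p − (-2)·6) + ((-2)·4 − (-4)·p)] + 151
       = 8·p + 155 = 187
⇒ p = 4.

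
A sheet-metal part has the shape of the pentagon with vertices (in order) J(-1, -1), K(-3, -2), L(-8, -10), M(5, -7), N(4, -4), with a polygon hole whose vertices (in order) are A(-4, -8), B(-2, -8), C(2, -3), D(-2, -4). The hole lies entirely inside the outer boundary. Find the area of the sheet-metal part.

Outer boundary:
Apply the shoelace formula: 2A = Σ (x_i·y_{i+1} − x_{i+1}·y_i), indices taken mod 5.
Σ = (-1) + (14) + (106) + (8) + (-8) = 119
Area = |Σ|/2 = 59.5.
Hole:
Σ = (16) + (22) + (-14) + (0) = 24
Area = |Σ|/2 = 12.
Net area = 59.5 − 12 = 47.5.

47.5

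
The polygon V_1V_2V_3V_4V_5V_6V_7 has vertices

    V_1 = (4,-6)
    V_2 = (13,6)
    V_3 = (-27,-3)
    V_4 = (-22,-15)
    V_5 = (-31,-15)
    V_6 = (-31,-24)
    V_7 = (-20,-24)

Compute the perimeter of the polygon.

128

|V_1V_2| = √((9)² + (12)²) = √225 = 15
|V_2V_3| = √((-40)² + (-9)²) = √1681 = 41
|V_3V_4| = √((5)² + (-12)²) = √169 = 13
|V_4V_5| = √((-9)² + (0)²) = √81 = 9
|V_5V_6| = √((0)² + (-9)²) = √81 = 9
|V_6V_7| = √((11)² + (0)²) = √121 = 11
|V_7V_1| = √((24)² + (18)²) = √900 = 30
Perimeter = 15 + 41 + 13 + 9 + 9 + 11 + 30 = 128.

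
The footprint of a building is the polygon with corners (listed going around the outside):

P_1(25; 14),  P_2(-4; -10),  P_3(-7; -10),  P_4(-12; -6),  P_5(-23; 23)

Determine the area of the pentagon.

Apply the shoelace formula: 2A = Σ (x_i·y_{i+1} − x_{i+1}·y_i), indices taken mod 5.
Cross-terms: -194, -30, -78, -414, -897  ⇒  Σ = -1613
Area = |Σ|/2 = 806.5.

806.5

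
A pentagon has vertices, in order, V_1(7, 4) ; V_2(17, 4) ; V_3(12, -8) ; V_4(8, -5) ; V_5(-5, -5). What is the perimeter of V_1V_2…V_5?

56

|V_1V_2| = √((10)² + (0)²) = √100 = 10
|V_2V_3| = √((-5)² + (-12)²) = √169 = 13
|V_3V_4| = √((-4)² + (3)²) = √25 = 5
|V_4V_5| = √((-13)² + (0)²) = √169 = 13
|V_5V_1| = √((12)² + (9)²) = √225 = 15
Perimeter = 10 + 13 + 5 + 13 + 15 = 56.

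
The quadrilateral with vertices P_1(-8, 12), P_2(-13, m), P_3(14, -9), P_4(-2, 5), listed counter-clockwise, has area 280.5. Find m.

-10

Write out the shoelace sum; only the two edges meeting at P_2 involve m:
2·Area = [((-8)·m − (-13)·12) + ((-13)·(-9) − 14·m)] + 68
       = -22·m + 341 = 561
⇒ m = -10.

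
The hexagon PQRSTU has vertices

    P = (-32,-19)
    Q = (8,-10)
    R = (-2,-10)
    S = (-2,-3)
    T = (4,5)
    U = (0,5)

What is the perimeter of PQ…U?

|PQ| = √((40)² + (9)²) = √1681 = 41
|QR| = √((-10)² + (0)²) = √100 = 10
|RS| = √((0)² + (7)²) = √49 = 7
|ST| = √((6)² + (8)²) = √100 = 10
|TU| = √((-4)² + (0)²) = √16 = 4
|UP| = √((-32)² + (-24)²) = √1600 = 40
Perimeter = 41 + 10 + 7 + 10 + 4 + 40 = 112.

112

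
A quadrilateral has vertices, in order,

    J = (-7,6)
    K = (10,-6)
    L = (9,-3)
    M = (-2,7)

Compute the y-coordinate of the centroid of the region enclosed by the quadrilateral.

493/300

Apply Gauss's area formula. First the cross-terms c_i = x_i·y_{i+1} − x_{i+1}·y_i:
  -18, 24, 57, 37  ⇒  2A = 100, A = 50.
Then Σ (y_i + y_{i+1})·c_i = 493, so ȳ = 493 / (6·50) = 493/300.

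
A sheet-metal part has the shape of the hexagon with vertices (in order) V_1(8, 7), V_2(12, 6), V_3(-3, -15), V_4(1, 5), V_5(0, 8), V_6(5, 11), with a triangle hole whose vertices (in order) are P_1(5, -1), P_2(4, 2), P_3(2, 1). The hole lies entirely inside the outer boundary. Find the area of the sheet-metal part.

Outer boundary:
Apply the shoelace (surveyor's) formula: 2A = Σ (x_i·y_{i+1} − x_{i+1}·y_i), indices taken mod 6.
Σ = (-36) + (-162) + (0) + (8) + (-40) + (-53) = -283
Area = |Σ|/2 = 141.5.
Hole:
Σ = (14) + (0) + (-7) = 7
Area = |Σ|/2 = 3.5.
Net area = 141.5 − 3.5 = 138.

138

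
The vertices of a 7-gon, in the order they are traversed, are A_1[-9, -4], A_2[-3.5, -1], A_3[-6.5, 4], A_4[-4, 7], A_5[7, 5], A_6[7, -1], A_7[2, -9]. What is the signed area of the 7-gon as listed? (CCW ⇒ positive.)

-158

Apply the shoelace (surveyor's) formula: 2A = Σ (x_i·y_{i+1} − x_{i+1}·y_i), indices taken mod 7.
Σ = (-5) + (-20.5) + (-29.5) + (-69) + (-42) + (-61) + (-89) = -316
Signed area = Σ/2 = -158 (negative ⇒ clockwise traversal).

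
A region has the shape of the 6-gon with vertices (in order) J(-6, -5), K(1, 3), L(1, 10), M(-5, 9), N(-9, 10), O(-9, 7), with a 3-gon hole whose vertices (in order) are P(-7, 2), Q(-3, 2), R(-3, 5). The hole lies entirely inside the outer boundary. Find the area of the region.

Outer boundary:
Σ = (-13) + (7) + (59) + (31) + (27) + (87) = 198
Area = |Σ|/2 = 99.
Hole:
Apply Gauss's area formula: 2A = Σ (x_i·y_{i+1} − x_{i+1}·y_i), indices taken mod 3.
P→Q: (-7)(2) − (-3)(2) = -8
Q→R: (-3)(5) − (-3)(2) = -9
R→P: (-3)(2) − (-7)(5) = 29
Σ = 12
Area = |Σ|/2 = 6.
Net area = 99 − 6 = 93.

93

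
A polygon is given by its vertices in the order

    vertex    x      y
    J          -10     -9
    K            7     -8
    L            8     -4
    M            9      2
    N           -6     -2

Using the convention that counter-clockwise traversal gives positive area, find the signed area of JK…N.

Apply the shoelace formula: 2A = Σ (x_i·y_{i+1} − x_{i+1}·y_i), indices taken mod 5.
Σ = (143) + (36) + (52) + (-6) + (34) = 259
Signed area = Σ/2 = 129.5 (positive ⇒ counter-clockwise traversal).

129.5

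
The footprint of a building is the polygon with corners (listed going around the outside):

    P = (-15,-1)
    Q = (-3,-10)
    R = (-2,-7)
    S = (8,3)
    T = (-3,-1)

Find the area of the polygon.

93.5

Apply Gauss's area formula: 2A = Σ (x_i·y_{i+1} − x_{i+1}·y_i), indices taken mod 5.
Σ = (147) + (1) + (50) + (1) + (-12) = 187
Area = |Σ|/2 = 93.5.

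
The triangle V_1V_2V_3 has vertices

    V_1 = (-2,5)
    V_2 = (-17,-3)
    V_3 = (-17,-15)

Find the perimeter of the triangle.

54

|V_1V_2| = √((-15)² + (-8)²) = √289 = 17
|V_2V_3| = √((0)² + (-12)²) = √144 = 12
|V_3V_1| = √((15)² + (20)²) = √625 = 25
Perimeter = 17 + 12 + 25 = 54.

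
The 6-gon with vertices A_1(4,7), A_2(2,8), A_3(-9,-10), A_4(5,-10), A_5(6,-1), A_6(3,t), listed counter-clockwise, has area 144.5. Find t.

The doubled signed area Σ (x_i y_{i+1} − x_{i+1} y_i) is linear in t.
With t=0 it equals 289; the coefficient of t is 2 (from the two edges through A_6).
So 2·t + 289 = 2·144.5 = 289 ⇒ t = 0.

0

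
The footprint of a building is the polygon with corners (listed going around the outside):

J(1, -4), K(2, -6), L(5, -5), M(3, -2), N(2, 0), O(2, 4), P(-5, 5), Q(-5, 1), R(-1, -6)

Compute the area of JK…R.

65

Apply the shoelace (surveyor's) formula: 2A = Σ (x_i·y_{i+1} − x_{i+1}·y_i), indices taken mod 9.
Σ = (2) + (20) + (5) + (4) + (8) + (30) + (20) + (31) + (10) = 130
Area = |Σ|/2 = 65.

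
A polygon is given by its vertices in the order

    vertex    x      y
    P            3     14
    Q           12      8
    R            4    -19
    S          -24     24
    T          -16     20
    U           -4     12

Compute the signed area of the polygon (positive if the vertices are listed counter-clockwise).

Apply Gauss's area formula: 2A = Σ (x_i·y_{i+1} − x_{i+1}·y_i), indices taken mod 6.
Σ = (-144) + (-260) + (-360) + (-96) + (-112) + (-92) = -1064
Signed area = Σ/2 = -532 (negative ⇒ clockwise traversal).

-532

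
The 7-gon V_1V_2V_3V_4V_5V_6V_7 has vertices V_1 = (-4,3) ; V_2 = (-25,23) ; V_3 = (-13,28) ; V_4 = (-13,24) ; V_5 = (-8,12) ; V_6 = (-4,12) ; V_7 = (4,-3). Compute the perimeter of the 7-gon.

|V_1V_2| = √((-21)² + (20)²) = √841 = 29
|V_2V_3| = √((12)² + (5)²) = √169 = 13
|V_3V_4| = √((0)² + (-4)²) = √16 = 4
|V_4V_5| = √((5)² + (-12)²) = √169 = 13
|V_5V_6| = √((4)² + (0)²) = √16 = 4
|V_6V_7| = √((8)² + (-15)²) = √289 = 17
|V_7V_1| = √((-8)² + (6)²) = √100 = 10
Perimeter = 29 + 13 + 4 + 13 + 4 + 17 + 10 = 90.

90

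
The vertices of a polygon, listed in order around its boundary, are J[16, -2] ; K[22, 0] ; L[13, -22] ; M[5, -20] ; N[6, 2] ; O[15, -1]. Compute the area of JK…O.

255

Apply the shoelace formula: 2A = Σ (x_i·y_{i+1} − x_{i+1}·y_i), indices taken mod 6.
Σ = (44) + (-484) + (-150) + (130) + (-36) + (-14) = -510
Area = |Σ|/2 = 255.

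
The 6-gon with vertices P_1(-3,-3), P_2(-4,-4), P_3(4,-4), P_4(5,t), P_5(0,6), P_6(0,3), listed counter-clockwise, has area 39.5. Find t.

-3

Write out the shoelace sum; only the two edges meeting at P_4 involve t:
2·Area = [(4·t − 5·(-4)) + (5·6 − 0·t)] + 41
       = 4·t + 91 = 79
⇒ t = -3.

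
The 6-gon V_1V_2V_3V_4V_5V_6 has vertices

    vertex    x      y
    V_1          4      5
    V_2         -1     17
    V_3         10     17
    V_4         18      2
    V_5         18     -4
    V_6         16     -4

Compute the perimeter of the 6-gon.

64

|V_1V_2| = √((-5)² + (12)²) = √169 = 13
|V_2V_3| = √((11)² + (0)²) = √121 = 11
|V_3V_4| = √((8)² + (-15)²) = √289 = 17
|V_4V_5| = √((0)² + (-6)²) = √36 = 6
|V_5V_6| = √((-2)² + (0)²) = √4 = 2
|V_6V_1| = √((-12)² + (9)²) = √225 = 15
Perimeter = 13 + 11 + 17 + 6 + 2 + 15 = 64.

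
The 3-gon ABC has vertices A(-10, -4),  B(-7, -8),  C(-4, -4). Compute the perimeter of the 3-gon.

16

|AB| = √((3)² + (-4)²) = √25 = 5
|BC| = √((3)² + (4)²) = √25 = 5
|CA| = √((-6)² + (0)²) = √36 = 6
Perimeter = 5 + 5 + 6 = 16.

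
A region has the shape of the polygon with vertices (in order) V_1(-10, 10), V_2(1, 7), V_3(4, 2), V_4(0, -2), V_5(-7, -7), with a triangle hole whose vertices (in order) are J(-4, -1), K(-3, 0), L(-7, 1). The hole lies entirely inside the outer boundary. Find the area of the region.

Outer boundary:
Apply the surveyor's formula: 2A = Σ (x_i·y_{i+1} − x_{i+1}·y_i), indices taken mod 5.
Cross-terms: -80, -26, -8, -14, -140  ⇒  Σ = -268
Area = |Σ|/2 = 134.
Hole:
Apply the shoelace (surveyor's) formula: 2A = Σ (x_i·y_{i+1} − x_{i+1}·y_i), indices taken mod 3.
Cross-terms: -3, -3, 11  ⇒  Σ = 5
Area = |Σ|/2 = 2.5.
Net area = 134 − 2.5 = 131.5.

131.5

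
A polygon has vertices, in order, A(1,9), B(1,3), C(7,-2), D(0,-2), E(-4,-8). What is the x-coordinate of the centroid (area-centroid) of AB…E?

178/237

Apply the surveyor's formula. First the cross-terms c_i = x_i·y_{i+1} − x_{i+1}·y_i:
  -6, -23, -14, -8, -28  ⇒  2A = -79, A = -39.5.
Then Σ (x_i + x_{i+1})·c_i = -178, so x̄ = -178 / (6·(-39.5)) = 178/237.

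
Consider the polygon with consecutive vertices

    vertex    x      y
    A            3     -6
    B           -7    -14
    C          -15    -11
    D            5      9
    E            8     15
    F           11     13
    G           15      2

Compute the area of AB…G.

A→B: (3)(-14) − (-7)(-6) = -84
B→C: (-7)(-11) − (-15)(-14) = -133
C→D: (-15)(9) − (5)(-11) = -80
D→E: (5)(15) − (8)(9) = 3
E→F: (8)(13) − (11)(15) = -61
F→G: (11)(2) − (15)(13) = -173
G→A: (15)(-6) − (3)(2) = -96
Σ = -624
Area = |Σ|/2 = 312.

312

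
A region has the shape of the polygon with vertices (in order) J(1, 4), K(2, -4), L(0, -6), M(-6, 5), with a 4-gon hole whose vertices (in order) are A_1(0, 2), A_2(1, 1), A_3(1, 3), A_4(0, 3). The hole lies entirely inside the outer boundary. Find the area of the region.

Outer boundary:
Σ = (-12) + (-12) + (-36) + (-29) = -89
Area = |Σ|/2 = 44.5.
Hole:
Σ = (-2) + (2) + (3) + (0) = 3
Area = |Σ|/2 = 1.5.
Net area = 44.5 − 1.5 = 43.

43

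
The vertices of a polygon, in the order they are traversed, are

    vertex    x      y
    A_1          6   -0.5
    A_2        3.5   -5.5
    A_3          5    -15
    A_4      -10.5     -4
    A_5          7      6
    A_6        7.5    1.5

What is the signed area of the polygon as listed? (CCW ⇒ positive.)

Apply the surveyor's formula: 2A = Σ (x_i·y_{i+1} − x_{i+1}·y_i), indices taken mod 6.
Σ = (-31.25) + (-25) + (-177.5) + (-35) + (-34.5) + (-12.75) = -316
Signed area = Σ/2 = -158 (negative ⇒ clockwise traversal).

-158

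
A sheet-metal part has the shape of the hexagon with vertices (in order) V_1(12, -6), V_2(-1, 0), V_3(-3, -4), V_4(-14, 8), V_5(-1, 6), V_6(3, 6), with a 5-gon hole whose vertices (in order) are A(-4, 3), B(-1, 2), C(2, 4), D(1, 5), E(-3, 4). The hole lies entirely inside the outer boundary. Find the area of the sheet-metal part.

Outer boundary:
Cross-terms: -6, 4, -80, -76, -24, -90  ⇒  Σ = -272
Area = |Σ|/2 = 136.
Hole:
Apply the shoelace formula: 2A = Σ (x_i·y_{i+1} − x_{i+1}·y_i), indices taken mod 5.
Σ = (-5) + (-8) + (6) + (19) + (7) = 19
Area = |Σ|/2 = 9.5.
Net area = 136 − 9.5 = 126.5.

126.5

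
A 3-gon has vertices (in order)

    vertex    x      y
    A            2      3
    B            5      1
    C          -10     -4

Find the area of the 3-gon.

Cross-terms: -13, -10, -22  ⇒  Σ = -45
Area = |Σ|/2 = 22.5.

22.5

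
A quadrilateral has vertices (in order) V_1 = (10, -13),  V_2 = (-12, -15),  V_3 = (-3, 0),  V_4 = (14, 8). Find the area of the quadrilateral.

Apply Gauss's area formula: 2A = Σ (x_i·y_{i+1} − x_{i+1}·y_i), indices taken mod 4.
Σ = (-306) + (-45) + (-24) + (-262) = -637
Area = |Σ|/2 = 318.5.

318.5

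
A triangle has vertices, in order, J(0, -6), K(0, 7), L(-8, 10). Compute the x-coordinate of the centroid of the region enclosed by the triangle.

Apply the surveyor's formula. First the cross-terms c_i = x_i·y_{i+1} − x_{i+1}·y_i:
  0, 56, 48  ⇒  2A = 104, A = 52.
Then Σ (x_i + x_{i+1})·c_i = -832, so x̄ = -832 / (6·52) = -8/3.

-8/3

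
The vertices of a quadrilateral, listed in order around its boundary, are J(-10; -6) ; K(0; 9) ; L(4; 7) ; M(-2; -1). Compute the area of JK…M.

Apply the surveyor's formula: 2A = Σ (x_i·y_{i+1} − x_{i+1}·y_i), indices taken mod 4.
J→K: (-10)(9) − (0)(-6) = -90
K→L: (0)(7) − (4)(9) = -36
L→M: (4)(-1) − (-2)(7) = 10
M→J: (-2)(-6) − (-10)(-1) = 2
Σ = -114
Area = |Σ|/2 = 57.

57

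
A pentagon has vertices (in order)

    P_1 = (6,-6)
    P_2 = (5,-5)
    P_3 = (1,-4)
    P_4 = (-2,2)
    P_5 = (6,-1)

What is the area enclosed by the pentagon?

Apply the surveyor's formula: 2A = Σ (x_i·y_{i+1} − x_{i+1}·y_i), indices taken mod 5.
Cross-terms: 0, -15, -6, -10, -30  ⇒  Σ = -61
Area = |Σ|/2 = 30.5.

30.5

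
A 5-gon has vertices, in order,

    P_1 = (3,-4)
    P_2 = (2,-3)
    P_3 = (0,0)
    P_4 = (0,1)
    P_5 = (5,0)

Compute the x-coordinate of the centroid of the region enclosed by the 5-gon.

95/39

Apply the shoelace formula. First the cross-terms c_i = x_i·y_{i+1} − x_{i+1}·y_i:
  -1, 0, 0, -5, -20  ⇒  2A = -26, A = -13.
Then Σ (x_i + x_{i+1})·c_i = -190, so x̄ = -190 / (6·(-13)) = 95/39.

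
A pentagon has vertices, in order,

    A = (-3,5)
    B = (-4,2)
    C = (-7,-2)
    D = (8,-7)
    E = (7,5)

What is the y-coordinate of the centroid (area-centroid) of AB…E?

Apply Gauss's area formula. First the cross-terms c_i = x_i·y_{i+1} − x_{i+1}·y_i:
  14, 22, 65, 89, 50  ⇒  2A = 240, A = 120.
Then Σ (y_i + y_{i+1})·c_i = -165, so ȳ = -165 / (6·120) = -11/48.

-11/48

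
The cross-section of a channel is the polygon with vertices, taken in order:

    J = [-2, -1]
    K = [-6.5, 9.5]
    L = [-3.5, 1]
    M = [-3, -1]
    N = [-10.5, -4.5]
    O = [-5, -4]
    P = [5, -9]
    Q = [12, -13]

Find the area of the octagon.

Apply the shoelace formula: 2A = Σ (x_i·y_{i+1} − x_{i+1}·y_i), indices taken mod 8.
Cross-terms: -25.5, 26.75, 6.5, 3, 19.5, 65, 43, -38  ⇒  Σ = 100.25
Area = |Σ|/2 = 50.125.

50.125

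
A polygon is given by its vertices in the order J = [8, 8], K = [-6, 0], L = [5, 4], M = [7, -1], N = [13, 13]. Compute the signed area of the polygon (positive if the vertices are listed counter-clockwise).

Apply the shoelace (surveyor's) formula: 2A = Σ (x_i·y_{i+1} − x_{i+1}·y_i), indices taken mod 5.
Σ = (48) + (-24) + (-33) + (104) + (0) = 95
Signed area = Σ/2 = 47.5 (positive ⇒ counter-clockwise traversal).

47.5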